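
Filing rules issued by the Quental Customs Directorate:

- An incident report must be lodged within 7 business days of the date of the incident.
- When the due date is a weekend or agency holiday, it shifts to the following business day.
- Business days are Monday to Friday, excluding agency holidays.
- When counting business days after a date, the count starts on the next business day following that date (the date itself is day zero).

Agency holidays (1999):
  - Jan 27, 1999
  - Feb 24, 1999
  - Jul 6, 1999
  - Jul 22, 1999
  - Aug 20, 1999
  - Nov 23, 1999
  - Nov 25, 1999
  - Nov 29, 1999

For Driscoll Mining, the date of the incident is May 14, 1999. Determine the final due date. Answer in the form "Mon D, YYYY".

Counting 7 business days after May 14, 1999 (skipping weekends and listed holidays) reaches May 25, 1999.
May 25, 1999 is a Tuesday and not a listed holiday, so it stands.
Deadline: May 25, 1999.

May 25, 1999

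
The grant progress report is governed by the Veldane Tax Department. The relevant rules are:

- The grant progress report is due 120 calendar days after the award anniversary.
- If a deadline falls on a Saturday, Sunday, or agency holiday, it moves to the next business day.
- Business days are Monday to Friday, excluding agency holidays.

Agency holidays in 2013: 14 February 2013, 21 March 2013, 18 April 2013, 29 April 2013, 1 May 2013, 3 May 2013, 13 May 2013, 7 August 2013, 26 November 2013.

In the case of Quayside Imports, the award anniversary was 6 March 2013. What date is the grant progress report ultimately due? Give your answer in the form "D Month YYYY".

Trigger date 6 March 2013 + 120 calendar days = 4 July 2013.
4 July 2013 falls on a Thursday, which is a business day, so no adjustment is needed.
Deadline: 4 July 2013.

4 July 2013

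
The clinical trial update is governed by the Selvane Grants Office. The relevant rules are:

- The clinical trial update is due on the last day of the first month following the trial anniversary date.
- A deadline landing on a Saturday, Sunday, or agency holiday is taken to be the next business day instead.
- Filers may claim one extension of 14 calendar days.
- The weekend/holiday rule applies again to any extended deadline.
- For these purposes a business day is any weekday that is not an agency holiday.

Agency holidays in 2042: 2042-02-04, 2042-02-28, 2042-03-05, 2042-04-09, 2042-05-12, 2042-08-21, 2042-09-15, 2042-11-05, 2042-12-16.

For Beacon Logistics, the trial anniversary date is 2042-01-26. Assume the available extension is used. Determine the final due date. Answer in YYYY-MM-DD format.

1 month after 2042-01-26 falls in February 2042; the last day of that month is 2042-02-28.
2042-02-28 is a listed holiday; the next business day is 2042-03-03 (Monday).
With the 14-day extension, 2042-03-03 becomes 2042-03-17.
2042-03-17 (Monday) is already a business day.
Deadline: 2042-03-17.

2042-03-17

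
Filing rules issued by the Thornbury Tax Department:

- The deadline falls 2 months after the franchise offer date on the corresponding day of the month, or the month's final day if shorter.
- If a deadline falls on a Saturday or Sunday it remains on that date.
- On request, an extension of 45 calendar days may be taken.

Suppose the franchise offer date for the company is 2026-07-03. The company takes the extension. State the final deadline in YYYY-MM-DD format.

2026-10-18

2 months after 2026-07-03, on the same day of the month, is 2026-09-03.
2026-09-03 is a Thursday; no weekend or holiday adjustment applies.
Applying the 45-calendar-day extension: 2026-09-03 + 45 days = 2026-10-18.
No adjustment is made for weekends or holidays, so 2026-10-18 stands.
So the filing is due 2026-10-18.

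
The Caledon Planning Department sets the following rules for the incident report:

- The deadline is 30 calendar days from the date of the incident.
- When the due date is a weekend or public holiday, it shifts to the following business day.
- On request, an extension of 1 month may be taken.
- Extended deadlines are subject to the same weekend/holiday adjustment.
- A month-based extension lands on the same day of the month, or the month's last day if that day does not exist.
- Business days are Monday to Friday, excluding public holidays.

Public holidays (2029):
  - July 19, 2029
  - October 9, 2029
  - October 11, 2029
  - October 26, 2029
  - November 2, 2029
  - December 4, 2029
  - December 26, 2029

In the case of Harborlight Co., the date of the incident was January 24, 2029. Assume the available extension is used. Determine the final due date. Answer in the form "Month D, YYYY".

March 23, 2029

From January 24, 2029, 30 calendar days later is February 23, 2029.
February 23, 2029 is a Friday and not a listed holiday, so it stands.
Applying the 1 month extension: 1 month after February 23, 2029 is March 23, 2029.
Since March 23, 2029 is a Friday and not a holiday, the date is unchanged.
So the filing is due March 23, 2029.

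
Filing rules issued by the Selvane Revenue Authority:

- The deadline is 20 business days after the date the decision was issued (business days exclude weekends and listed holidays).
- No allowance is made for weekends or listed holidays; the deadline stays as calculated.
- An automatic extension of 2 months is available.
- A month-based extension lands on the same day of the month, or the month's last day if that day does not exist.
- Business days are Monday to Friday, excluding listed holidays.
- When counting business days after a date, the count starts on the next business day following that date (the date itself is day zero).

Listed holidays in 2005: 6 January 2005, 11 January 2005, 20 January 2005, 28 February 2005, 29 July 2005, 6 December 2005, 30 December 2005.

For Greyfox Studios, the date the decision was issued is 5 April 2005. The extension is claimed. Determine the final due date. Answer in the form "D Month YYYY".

3 July 2005

Starting the day after 5 April 2005 and counting 20 business days lands on 3 May 2005.
3 May 2005 falls on a Tuesday. The rules make no weekend/holiday allowance, so it remains 3 May 2005.
Add 2 months to 3 May 2005: 3 July 2005.
No adjustment is made for weekends or holidays, so 3 July 2005 stands.
So the filing is due 3 July 2005.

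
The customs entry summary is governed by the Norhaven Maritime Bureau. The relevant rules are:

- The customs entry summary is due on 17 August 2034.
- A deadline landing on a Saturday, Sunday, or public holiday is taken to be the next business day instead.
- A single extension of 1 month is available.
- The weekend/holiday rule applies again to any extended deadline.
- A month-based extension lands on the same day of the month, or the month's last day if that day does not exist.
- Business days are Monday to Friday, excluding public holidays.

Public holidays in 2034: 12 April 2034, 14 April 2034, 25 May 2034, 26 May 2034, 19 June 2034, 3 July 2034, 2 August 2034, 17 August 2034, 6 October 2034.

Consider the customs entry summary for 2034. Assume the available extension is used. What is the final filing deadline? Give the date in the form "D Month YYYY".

Start from the fixed due date, 17 August 2034.
17 August 2034 is a listed holiday; the next business day is 18 August 2034 (Friday).
Applying the 1 month extension: 1 month after 18 August 2034 is 18 September 2034.
Since 18 September 2034 is a Monday and not a holiday, the date is unchanged.
So the filing is due 18 September 2034.

18 September 2034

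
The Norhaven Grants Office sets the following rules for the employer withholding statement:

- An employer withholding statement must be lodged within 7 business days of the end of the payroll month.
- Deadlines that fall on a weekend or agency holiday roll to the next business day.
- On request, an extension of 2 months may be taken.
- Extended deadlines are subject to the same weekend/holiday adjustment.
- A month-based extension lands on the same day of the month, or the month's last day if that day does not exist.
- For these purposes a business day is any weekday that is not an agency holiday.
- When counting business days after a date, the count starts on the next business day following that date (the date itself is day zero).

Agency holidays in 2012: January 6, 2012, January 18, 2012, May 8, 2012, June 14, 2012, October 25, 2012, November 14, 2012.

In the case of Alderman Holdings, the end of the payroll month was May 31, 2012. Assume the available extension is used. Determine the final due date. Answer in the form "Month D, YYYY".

Counting 7 business days after May 31, 2012 (skipping weekends and listed holidays) reaches June 11, 2012.
June 11, 2012 falls on a Monday, which is a business day, so no adjustment is needed.
Add 2 months to June 11, 2012: August 11, 2012.
Because August 11, 2012 is a Saturday, the deadline becomes August 13, 2012 (Monday).
The final due date is August 13, 2012.

August 13, 2012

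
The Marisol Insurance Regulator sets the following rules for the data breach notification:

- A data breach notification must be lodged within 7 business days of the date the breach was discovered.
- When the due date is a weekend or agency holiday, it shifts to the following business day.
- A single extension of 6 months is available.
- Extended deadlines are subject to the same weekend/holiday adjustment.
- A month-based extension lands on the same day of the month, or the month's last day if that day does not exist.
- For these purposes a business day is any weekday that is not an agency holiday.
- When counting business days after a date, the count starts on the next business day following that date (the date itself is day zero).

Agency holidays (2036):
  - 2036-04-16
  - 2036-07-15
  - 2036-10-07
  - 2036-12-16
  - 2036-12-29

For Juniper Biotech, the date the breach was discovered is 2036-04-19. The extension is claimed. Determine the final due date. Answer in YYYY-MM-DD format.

Counting 7 business days after 2036-04-19 (skipping weekends and listed holidays) reaches 2036-04-29.
2036-04-29 is a Tuesday and not a listed holiday, so it stands.
The 6 months extension carries 2036-04-29 to 2036-10-29.
2036-10-29 falls on a Wednesday, which is a business day, so no adjustment is needed.
Deadline: 2036-10-29.

2036-10-29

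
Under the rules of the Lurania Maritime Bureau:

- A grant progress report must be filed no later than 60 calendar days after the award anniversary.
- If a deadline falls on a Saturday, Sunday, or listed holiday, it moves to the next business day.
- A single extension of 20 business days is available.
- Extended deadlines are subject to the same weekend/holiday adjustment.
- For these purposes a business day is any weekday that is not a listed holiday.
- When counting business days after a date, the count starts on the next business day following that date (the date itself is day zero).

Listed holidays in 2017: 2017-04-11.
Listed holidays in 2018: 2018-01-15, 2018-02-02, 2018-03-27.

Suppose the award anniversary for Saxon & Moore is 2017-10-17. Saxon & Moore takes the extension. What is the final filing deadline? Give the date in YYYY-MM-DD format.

60 calendar days after 2017-10-17 is 2017-12-16.
2017-12-16 is a Saturday; the next business day is 2017-12-18 (Monday).
Counting 20 further business days from 2017-12-18 reaches 2018-01-16.
Since 2018-01-16 is a Tuesday and not a holiday, the date is unchanged.
Deadline: 2018-01-16.

2018-01-16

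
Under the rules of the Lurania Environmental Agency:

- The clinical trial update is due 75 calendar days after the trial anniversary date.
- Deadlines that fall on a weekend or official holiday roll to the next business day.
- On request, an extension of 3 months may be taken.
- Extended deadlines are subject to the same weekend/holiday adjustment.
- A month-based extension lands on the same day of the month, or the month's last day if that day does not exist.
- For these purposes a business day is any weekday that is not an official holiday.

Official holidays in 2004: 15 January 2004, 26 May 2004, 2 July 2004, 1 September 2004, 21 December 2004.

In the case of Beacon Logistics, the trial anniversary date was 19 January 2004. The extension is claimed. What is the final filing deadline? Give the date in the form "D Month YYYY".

From 19 January 2004, 75 calendar days later is 3 April 2004.
3 April 2004 is a Saturday, so it moves to the next business day, 5 April 2004 (Monday).
Add 3 months to 5 April 2004: 5 July 2004.
5 July 2004 (Monday) is already a business day.
Deadline: 5 July 2004.

5 July 2004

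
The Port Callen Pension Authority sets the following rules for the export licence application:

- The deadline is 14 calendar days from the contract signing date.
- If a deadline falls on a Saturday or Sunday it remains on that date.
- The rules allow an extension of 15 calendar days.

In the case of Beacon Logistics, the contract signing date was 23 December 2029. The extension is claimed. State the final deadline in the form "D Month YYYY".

Adding 14 calendar days to 23 December 2029 gives 6 January 2030.
6 January 2030 falls on a Sunday. The rules make no weekend/holiday allowance, so it remains 6 January 2030.
With the 15-day extension, 6 January 2030 becomes 21 January 2030.
21 January 2030 falls on a Monday. The rules make no weekend/holiday allowance, so it remains 21 January 2030.
Deadline: 21 January 2030.

21 January 2030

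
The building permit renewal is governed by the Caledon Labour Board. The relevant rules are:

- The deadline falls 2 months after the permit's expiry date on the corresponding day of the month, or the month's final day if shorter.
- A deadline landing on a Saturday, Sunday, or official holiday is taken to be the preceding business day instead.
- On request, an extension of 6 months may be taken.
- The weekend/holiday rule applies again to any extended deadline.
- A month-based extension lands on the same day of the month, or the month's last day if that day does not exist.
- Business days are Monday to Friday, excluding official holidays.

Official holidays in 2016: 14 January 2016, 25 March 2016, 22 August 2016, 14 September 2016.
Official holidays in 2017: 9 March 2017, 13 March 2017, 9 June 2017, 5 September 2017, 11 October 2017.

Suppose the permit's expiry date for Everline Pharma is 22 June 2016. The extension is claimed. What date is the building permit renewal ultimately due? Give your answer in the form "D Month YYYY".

2 months from 22 June 2016 is 22 August 2016.
22 August 2016 is a listed holiday, so it moves to the preceding business day, 19 August 2016 (Friday).
Add 6 months to 19 August 2016: 19 February 2017.
19 February 2017 is a Sunday; the preceding business day is 17 February 2017 (Friday).
Final deadline: 17 February 2017.

17 February 2017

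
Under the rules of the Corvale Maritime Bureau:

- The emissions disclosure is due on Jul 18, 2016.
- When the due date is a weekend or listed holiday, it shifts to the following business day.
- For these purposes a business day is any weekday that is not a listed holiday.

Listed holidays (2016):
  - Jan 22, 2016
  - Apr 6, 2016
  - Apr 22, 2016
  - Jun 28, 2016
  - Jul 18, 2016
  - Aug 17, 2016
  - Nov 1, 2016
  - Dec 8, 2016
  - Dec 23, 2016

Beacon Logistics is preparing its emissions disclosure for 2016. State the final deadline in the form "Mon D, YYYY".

The statutory due date is Jul 18, 2016.
Jul 18, 2016 is a listed holiday, so it moves to the next business day, Jul 19, 2016 (Tuesday).
The final due date is Jul 19, 2016.

Jul 19, 2016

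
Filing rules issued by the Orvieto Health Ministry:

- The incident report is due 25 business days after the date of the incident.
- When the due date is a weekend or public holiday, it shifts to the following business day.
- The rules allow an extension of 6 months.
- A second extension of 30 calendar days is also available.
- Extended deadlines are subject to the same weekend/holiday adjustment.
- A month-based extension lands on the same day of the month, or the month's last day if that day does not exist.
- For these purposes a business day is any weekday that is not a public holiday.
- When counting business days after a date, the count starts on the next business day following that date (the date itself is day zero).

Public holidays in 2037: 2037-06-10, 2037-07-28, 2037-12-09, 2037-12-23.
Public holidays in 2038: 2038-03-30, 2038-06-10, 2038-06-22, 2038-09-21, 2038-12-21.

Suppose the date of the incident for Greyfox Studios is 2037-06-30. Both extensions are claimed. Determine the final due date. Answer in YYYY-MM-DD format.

2038-03-08

25 business days after 2037-06-30, excluding weekends and holidays, is 2037-08-05.
2037-08-05 (Wednesday) is already a business day.
Applying the 6 months extension: 6 months after 2037-08-05 is 2038-02-05.
Since 2038-02-05 is a Friday and not a holiday, the date is unchanged.
The 30-calendar-day extension moves the deadline from 2038-02-05 to 2038-03-07.
2038-03-07 falls on a Sunday. Rolling to the next business day gives 2038-03-08, a Monday.
The final due date is 2038-03-08.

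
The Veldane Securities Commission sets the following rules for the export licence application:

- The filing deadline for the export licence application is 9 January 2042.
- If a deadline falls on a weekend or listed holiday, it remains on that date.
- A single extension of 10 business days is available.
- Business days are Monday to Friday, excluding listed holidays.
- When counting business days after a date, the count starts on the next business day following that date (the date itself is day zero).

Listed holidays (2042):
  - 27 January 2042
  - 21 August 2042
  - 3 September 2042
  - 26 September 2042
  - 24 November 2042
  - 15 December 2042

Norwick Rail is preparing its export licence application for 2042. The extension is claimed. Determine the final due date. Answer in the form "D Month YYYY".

23 January 2042

The stated deadline is 9 January 2042.
9 January 2042 is a Thursday; no weekend or holiday adjustment applies.
Applying the 10-business-day extension: 10 business days after 9 January 2042 is 23 January 2042.
23 January 2042 is a Thursday; no weekend or holiday adjustment applies.
The final due date is 23 January 2042.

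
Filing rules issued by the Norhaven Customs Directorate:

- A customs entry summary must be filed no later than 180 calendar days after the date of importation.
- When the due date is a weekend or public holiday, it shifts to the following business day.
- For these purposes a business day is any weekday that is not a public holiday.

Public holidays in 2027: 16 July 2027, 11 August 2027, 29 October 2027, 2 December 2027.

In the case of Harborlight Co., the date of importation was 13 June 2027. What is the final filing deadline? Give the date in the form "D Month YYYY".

10 December 2027

Adding 180 calendar days to 13 June 2027 gives 10 December 2027.
Since 10 December 2027 is a Friday and not a holiday, the date is unchanged.
Deadline: 10 December 2027.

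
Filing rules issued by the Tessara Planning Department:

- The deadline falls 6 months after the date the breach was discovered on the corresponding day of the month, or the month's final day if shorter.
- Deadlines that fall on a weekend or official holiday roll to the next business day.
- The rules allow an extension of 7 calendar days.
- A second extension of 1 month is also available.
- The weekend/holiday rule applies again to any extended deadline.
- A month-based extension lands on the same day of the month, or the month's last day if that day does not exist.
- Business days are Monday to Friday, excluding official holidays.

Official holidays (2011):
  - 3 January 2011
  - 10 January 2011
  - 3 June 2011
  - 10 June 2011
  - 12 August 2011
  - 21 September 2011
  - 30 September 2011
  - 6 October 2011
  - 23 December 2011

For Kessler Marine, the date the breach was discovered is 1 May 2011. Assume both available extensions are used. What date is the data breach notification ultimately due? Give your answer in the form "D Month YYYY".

8 December 2011

6 months after 1 May 2011, on the same day of the month, is 1 November 2011.
1 November 2011 is a Tuesday and not a listed holiday, so it stands.
Applying the 7-calendar-day extension: 1 November 2011 + 7 days = 8 November 2011.
8 November 2011 falls on a Tuesday, which is a business day, so no adjustment is needed.
The 1 month extension carries 8 November 2011 to 8 December 2011.
8 December 2011 (Thursday) is already a business day.
The final due date is 8 December 2011.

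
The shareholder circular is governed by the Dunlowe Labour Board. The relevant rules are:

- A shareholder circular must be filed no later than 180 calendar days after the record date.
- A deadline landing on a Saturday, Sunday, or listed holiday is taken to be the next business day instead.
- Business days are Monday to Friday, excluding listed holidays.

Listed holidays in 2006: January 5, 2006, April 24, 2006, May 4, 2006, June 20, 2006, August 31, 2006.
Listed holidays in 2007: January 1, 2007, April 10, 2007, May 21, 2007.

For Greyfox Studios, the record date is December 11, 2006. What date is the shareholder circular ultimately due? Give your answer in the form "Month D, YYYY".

June 11, 2007

180 calendar days after December 11, 2006 is June 9, 2007.
June 9, 2007 is a Saturday; the next business day is June 11, 2007 (Monday).
The final due date is June 11, 2007.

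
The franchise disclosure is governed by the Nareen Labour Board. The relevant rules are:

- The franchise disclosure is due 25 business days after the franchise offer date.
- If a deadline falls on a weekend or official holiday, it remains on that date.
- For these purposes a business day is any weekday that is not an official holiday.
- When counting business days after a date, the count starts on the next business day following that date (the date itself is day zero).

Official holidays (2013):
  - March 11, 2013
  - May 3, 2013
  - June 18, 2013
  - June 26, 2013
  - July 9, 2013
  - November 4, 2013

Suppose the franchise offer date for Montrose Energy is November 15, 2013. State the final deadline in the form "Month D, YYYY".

Counting 25 business days after November 15, 2013 (skipping weekends and listed holidays) reaches December 20, 2013.
December 20, 2013 is a Friday; no weekend or holiday adjustment applies.
Final deadline: December 20, 2013.

December 20, 2013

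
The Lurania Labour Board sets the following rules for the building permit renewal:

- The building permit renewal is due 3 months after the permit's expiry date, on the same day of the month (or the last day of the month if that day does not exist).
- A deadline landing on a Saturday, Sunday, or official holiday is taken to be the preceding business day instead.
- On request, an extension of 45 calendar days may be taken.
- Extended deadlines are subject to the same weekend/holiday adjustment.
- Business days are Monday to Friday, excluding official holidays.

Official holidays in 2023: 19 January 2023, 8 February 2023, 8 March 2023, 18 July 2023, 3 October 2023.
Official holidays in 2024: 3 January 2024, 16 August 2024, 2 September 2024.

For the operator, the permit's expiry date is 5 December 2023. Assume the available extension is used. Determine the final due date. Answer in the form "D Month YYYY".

19 April 2024

3 months after 5 December 2023, on the same day of the month, is 5 March 2024.
5 March 2024 (Tuesday) is already a business day.
Applying the 45-calendar-day extension: 5 March 2024 + 45 days = 19 April 2024.
19 April 2024 (Friday) is already a business day.
The final due date is 19 April 2024.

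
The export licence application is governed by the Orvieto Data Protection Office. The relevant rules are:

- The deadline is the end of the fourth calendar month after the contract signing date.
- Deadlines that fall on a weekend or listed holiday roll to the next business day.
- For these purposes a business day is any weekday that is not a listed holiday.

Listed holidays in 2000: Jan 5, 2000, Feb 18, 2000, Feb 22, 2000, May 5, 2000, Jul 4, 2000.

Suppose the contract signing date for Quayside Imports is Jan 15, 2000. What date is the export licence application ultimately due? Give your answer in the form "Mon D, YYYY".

4 months after Jan 15, 2000 falls in May 2000; the last day of that month is May 31, 2000.
May 31, 2000 is a Wednesday and not a listed holiday, so it stands.
Deadline: May 31, 2000.

May 31, 2000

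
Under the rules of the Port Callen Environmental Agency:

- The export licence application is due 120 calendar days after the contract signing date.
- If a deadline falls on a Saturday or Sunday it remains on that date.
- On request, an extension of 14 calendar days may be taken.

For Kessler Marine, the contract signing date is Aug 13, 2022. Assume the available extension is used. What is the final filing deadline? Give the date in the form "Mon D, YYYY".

Trigger date Aug 13, 2022 + 120 calendar days = Dec 11, 2022.
Dec 11, 2022 is a Sunday; no weekend or holiday adjustment applies.
Applying the 14-calendar-day extension: Dec 11, 2022 + 14 days = Dec 25, 2022.
Dec 25, 2022 falls on a Sunday. The rules make no weekend/holiday allowance, so it remains Dec 25, 2022.
The final due date is Dec 25, 2022.

Dec 25, 2022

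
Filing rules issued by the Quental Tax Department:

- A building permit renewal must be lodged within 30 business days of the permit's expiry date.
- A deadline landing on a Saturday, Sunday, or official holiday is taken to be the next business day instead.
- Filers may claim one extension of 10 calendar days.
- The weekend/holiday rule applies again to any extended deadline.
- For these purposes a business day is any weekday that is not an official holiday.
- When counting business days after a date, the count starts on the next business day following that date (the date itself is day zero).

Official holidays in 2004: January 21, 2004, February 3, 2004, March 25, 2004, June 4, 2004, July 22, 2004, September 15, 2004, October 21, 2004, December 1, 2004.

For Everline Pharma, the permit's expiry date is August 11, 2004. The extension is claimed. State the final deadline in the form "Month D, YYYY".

30 business days after August 11, 2004, excluding weekends and holidays, is September 23, 2004.
Since September 23, 2004 is a Thursday and not a holiday, the date is unchanged.
Add the 10 calendar-day extension to September 23, 2004: October 3, 2004.
October 3, 2004 falls on a Sunday. Rolling to the next business day gives October 4, 2004, a Monday.
The final due date is October 4, 2004.

October 4, 2004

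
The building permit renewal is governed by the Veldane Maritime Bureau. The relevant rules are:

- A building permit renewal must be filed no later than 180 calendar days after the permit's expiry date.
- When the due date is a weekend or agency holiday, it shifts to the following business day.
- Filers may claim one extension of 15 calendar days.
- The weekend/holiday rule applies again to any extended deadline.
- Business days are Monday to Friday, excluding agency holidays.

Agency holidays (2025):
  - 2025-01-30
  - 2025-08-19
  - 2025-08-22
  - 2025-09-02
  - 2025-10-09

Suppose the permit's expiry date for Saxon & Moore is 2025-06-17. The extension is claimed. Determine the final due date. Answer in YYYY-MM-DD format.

180 calendar days after 2025-06-17 is 2025-12-14.
Because 2025-12-14 is a Sunday, the deadline becomes 2025-12-15 (Monday).
Add the 15 calendar-day extension to 2025-12-15: 2025-12-30.
2025-12-30 falls on a Tuesday, which is a business day, so no adjustment is needed.
Final deadline: 2025-12-30.

2025-12-30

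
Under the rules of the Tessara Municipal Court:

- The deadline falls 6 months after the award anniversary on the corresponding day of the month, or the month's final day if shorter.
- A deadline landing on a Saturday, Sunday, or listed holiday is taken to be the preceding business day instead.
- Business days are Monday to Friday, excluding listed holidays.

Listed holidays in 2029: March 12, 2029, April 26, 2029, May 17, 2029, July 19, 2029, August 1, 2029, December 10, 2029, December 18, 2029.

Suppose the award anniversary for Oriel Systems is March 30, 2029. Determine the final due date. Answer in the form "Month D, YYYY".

6 months after March 30, 2029, on the same day of the month, is September 30, 2029.
September 30, 2029 is a Sunday, so it moves to the preceding business day, September 28, 2029 (Friday).
Final deadline: September 28, 2029.

September 28, 2029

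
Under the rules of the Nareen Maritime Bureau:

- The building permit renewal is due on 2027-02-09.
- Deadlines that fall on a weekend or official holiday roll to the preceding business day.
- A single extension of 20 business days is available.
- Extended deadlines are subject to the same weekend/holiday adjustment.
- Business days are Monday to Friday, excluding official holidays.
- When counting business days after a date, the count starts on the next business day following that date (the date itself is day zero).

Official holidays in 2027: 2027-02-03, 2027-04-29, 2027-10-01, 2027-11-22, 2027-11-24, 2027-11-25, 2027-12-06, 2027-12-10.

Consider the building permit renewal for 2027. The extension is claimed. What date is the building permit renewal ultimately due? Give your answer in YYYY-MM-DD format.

2027-03-09

Start from the fixed due date, 2027-02-09.
2027-02-09 (Tuesday) is already a business day.
The 20-business-day extension runs from 2027-02-09 to 2027-03-09.
2027-03-09 (Tuesday) is already a business day.
So the filing is due 2027-03-09.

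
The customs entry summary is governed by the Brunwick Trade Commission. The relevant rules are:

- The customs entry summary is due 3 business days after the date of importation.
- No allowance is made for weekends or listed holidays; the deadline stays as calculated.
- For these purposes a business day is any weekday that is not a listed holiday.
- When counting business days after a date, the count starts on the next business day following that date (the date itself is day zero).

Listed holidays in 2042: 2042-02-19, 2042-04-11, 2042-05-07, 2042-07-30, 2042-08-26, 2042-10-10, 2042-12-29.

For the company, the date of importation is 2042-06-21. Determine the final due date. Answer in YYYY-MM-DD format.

Counting 3 business days after 2042-06-21 (skipping weekends and listed holidays) reaches 2042-06-25.
2042-06-25 falls on a Wednesday. The rules make no weekend/holiday allowance, so it remains 2042-06-25.
Final deadline: 2042-06-25.

2042-06-25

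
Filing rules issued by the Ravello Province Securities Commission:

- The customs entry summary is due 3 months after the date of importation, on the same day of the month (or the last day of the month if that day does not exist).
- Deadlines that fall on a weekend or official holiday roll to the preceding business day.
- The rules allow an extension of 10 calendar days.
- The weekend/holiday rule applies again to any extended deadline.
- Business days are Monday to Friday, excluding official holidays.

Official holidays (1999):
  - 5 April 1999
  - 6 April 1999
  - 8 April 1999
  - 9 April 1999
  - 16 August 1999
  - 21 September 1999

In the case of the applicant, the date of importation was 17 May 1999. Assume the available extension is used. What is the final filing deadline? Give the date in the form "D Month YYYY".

3 months from 17 May 1999 is 17 August 1999.
Since 17 August 1999 is a Tuesday and not a holiday, the date is unchanged.
With the 10-day extension, 17 August 1999 becomes 27 August 1999.
27 August 1999 (Friday) is already a business day.
Deadline: 27 August 1999.

27 August 1999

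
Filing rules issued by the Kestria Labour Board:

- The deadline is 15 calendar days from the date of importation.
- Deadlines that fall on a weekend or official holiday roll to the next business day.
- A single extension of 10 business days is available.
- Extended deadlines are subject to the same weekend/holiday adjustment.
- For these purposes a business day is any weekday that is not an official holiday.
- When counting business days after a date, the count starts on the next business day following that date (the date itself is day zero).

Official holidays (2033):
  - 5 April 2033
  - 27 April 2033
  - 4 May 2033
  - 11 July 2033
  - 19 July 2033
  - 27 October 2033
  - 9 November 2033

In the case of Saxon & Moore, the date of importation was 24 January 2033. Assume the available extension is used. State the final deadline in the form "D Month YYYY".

Trigger date 24 January 2033 + 15 calendar days = 8 February 2033.
Since 8 February 2033 is a Tuesday and not a holiday, the date is unchanged.
Counting 10 further business days from 8 February 2033 reaches 22 February 2033.
22 February 2033 is a Tuesday and not a listed holiday, so it stands.
The final due date is 22 February 2033.

22 February 2033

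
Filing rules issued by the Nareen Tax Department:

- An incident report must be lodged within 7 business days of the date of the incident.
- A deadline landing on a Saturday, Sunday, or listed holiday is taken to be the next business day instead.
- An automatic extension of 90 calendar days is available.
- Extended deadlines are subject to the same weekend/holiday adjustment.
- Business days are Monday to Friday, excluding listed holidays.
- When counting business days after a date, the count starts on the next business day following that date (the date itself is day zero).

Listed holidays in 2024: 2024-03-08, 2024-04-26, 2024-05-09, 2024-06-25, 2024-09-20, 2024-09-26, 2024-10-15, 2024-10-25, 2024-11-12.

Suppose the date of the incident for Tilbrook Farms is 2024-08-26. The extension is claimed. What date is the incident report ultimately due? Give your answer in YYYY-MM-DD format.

2024-12-03

7 business days after 2024-08-26, excluding weekends and holidays, is 2024-09-04.
2024-09-04 falls on a Wednesday, which is a business day, so no adjustment is needed.
With the 90-day extension, 2024-09-04 becomes 2024-12-03.
2024-12-03 (Tuesday) is already a business day.
Final deadline: 2024-12-03.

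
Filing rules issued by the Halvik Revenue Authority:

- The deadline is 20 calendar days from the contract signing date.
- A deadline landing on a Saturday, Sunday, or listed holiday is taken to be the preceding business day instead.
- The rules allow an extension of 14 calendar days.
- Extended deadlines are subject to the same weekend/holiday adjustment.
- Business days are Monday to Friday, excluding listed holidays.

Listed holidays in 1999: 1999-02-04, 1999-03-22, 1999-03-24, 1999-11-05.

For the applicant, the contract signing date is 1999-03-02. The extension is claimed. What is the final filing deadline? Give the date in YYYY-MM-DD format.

1999-04-02

Adding 20 calendar days to 1999-03-02 gives 1999-03-22.
Because 1999-03-22 is a listed holiday, the deadline becomes 1999-03-19 (Friday).
Add the 14 calendar-day extension to 1999-03-19: 1999-04-02.
1999-04-02 falls on a Friday, which is a business day, so no adjustment is needed.
The final due date is 1999-04-02.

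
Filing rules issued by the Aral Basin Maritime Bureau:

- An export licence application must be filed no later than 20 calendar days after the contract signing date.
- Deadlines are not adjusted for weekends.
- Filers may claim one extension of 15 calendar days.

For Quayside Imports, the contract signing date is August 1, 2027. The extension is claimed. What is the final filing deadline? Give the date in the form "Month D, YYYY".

Trigger date August 1, 2027 + 20 calendar days = August 21, 2027.
August 21, 2027 falls on a Saturday. The rules make no weekend/holiday allowance, so it remains August 21, 2027.
Applying the 15-calendar-day extension: August 21, 2027 + 15 days = September 5, 2027.
No adjustment is made for weekends or holidays, so September 5, 2027 stands.
Deadline: September 5, 2027.

September 5, 2027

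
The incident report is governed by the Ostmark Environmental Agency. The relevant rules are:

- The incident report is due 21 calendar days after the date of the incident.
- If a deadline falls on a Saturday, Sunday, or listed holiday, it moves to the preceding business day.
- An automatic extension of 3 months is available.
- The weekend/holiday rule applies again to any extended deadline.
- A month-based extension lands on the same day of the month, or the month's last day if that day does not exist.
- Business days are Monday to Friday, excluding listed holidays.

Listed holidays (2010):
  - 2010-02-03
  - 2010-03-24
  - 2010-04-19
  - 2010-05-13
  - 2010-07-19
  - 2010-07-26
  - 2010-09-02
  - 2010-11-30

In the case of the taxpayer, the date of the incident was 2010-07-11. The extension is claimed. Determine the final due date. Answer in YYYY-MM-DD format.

Trigger date 2010-07-11 + 21 calendar days = 2010-08-01.
2010-08-01 is a Sunday; the preceding business day is 2010-07-30 (Friday).
Add 3 months to 2010-07-30: 2010-10-30.
2010-10-30 is a Saturday, so it moves to the preceding business day, 2010-10-29 (Friday).
The final due date is 2010-10-29.

2010-10-29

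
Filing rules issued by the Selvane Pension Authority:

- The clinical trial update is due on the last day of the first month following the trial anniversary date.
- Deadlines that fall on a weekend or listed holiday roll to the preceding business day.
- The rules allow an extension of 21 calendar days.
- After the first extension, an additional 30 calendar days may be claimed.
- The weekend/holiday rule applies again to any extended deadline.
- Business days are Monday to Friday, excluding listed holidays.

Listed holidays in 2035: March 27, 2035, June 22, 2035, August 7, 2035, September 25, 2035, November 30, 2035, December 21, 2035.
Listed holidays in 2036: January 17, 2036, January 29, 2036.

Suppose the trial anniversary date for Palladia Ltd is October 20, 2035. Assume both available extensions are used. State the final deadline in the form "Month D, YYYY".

January 18, 2036

1 month after October 20, 2035 falls in November 2035; the last day of that month is November 30, 2035.
November 30, 2035 is a listed holiday; the preceding business day is November 29, 2035 (Thursday).
The 21-calendar-day extension moves the deadline from November 29, 2035 to December 20, 2035.
December 20, 2035 is a Thursday and not a listed holiday, so it stands.
Applying the 30-calendar-day extension: December 20, 2035 + 30 days = January 19, 2036.
January 19, 2036 is a Saturday, so it moves to the preceding business day, January 18, 2036 (Friday).
Final deadline: January 18, 2036.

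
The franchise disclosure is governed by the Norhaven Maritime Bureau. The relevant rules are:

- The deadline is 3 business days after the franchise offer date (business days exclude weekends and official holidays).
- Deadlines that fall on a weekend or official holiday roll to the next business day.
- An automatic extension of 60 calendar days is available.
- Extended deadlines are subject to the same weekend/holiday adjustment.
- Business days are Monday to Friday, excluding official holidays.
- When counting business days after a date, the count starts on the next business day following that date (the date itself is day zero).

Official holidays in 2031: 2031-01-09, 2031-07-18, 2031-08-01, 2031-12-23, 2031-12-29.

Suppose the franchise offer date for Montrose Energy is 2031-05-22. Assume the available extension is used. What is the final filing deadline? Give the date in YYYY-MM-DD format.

Counting 3 business days after 2031-05-22 (skipping weekends and listed holidays) reaches 2031-05-27.
2031-05-27 is a Tuesday and not a listed holiday, so it stands.
The 60-calendar-day extension moves the deadline from 2031-05-27 to 2031-07-26.
Because 2031-07-26 is a Saturday, the deadline becomes 2031-07-28 (Monday).
Final deadline: 2031-07-28.

2031-07-28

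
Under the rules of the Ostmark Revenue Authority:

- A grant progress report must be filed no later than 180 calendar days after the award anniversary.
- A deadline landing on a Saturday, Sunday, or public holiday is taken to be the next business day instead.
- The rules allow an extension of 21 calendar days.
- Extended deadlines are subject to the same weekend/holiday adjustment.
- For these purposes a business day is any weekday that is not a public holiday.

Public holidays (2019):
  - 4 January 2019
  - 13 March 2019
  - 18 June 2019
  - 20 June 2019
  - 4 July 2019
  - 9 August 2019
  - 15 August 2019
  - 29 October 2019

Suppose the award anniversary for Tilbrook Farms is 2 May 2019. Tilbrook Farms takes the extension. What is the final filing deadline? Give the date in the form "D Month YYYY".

180 calendar days after 2 May 2019 is 29 October 2019.
Because 29 October 2019 is a listed holiday, the deadline becomes 30 October 2019 (Wednesday).
Add the 21 calendar-day extension to 30 October 2019: 20 November 2019.
20 November 2019 is a Wednesday and not a listed holiday, so it stands.
So the filing is due 20 November 2019.

20 November 2019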